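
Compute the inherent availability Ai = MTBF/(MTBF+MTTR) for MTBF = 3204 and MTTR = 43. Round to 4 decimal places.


MTBF = 3204
MTTR = 43
MTBF + MTTR = 3247
Ai = 3204 / 3247
Ai = 0.9868

0.9868


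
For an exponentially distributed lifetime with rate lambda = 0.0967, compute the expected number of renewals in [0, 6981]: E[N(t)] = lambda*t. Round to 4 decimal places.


lambda = 0.0967
t = 6981
E[N(t)] = lambda * t
E[N(t)] = 0.0967 * 6981
E[N(t)] = 675.0627

675.0627


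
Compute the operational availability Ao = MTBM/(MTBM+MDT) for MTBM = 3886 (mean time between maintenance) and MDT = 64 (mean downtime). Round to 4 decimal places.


MTBM = 3886
MDT = 64
MTBM + MDT = 3950
Ao = 3886 / 3950
Ao = 0.9838

0.9838


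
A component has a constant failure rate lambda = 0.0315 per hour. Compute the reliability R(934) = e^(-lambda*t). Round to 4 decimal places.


lambda = 0.0315
t = 934
lambda * t = 29.421
R(t) = e^(-29.421)
R(t) = 0.0

0.0


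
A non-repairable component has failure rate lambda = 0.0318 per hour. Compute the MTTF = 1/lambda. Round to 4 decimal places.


lambda = 0.0318
MTTF = 1 / 0.0318
MTTF = 31.4465

31.4465


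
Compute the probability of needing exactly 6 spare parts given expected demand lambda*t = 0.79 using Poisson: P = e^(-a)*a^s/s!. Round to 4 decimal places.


a = 0.79, s = 6
e^(-a) = e^(-0.79) = 0.4538
a^s = 0.79^6 = 0.2431
s! = 720
P = 0.4538 * 0.2431 / 720
P = 0.0002

0.0002


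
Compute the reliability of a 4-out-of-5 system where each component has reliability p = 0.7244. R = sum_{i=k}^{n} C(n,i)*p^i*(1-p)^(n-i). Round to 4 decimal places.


k = 4, n = 5, p = 0.7244
i=4: C(5,4)=5 * 0.7244^4 * 0.2756^1 = 0.3795
i=5: C(5,5)=1 * 0.7244^5 * 0.2756^0 = 0.1995
R = sum of terms = 0.5789

0.5789


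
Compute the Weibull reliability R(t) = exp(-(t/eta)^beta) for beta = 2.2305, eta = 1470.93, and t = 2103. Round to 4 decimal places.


beta = 2.2305, eta = 1470.93, t = 2103
t/eta = 2103 / 1470.93 = 1.4297
(t/eta)^beta = 1.4297^2.2305 = 2.2196
R(t) = exp(-2.2196)
R(t) = 0.1087

0.1087


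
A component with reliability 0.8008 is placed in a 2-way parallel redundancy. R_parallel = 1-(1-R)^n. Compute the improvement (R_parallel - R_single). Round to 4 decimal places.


R_single = 0.8008, n = 2
1 - R_single = 0.1992
(1 - R_single)^n = 0.1992^2 = 0.0397
R_parallel = 1 - 0.0397 = 0.9603
Improvement = 0.9603 - 0.8008
Improvement = 0.1595

0.1595


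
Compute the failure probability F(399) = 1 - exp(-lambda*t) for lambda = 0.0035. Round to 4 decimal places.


lambda = 0.0035, t = 399
lambda * t = 1.3965
exp(-1.3965) = 0.2475
F(t) = 1 - 0.2475
F(t) = 0.7525

0.7525


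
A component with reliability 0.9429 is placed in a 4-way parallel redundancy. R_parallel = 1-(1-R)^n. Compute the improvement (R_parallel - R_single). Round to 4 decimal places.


R_single = 0.9429, n = 4
1 - R_single = 0.0571
(1 - R_single)^n = 0.0571^4 = 0.0
R_parallel = 1 - 0.0 = 1.0
Improvement = 1.0 - 0.9429
Improvement = 0.0571

0.0571


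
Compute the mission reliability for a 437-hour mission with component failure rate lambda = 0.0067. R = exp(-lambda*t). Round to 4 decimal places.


lambda = 0.0067
mission_time = 437
lambda * t = 0.0067 * 437 = 2.9279
R = exp(-2.9279)
R = 0.0535

0.0535


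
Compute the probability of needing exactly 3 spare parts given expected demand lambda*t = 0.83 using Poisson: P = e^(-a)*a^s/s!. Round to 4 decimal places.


a = 0.83, s = 3
e^(-a) = e^(-0.83) = 0.436
a^s = 0.83^3 = 0.5718
s! = 6
P = 0.436 * 0.5718 / 6
P = 0.0416

0.0416


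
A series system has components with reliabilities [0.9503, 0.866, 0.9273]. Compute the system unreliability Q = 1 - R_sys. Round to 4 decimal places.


Components: [0.9503, 0.866, 0.9273]
After component 1: product = 0.9503
After component 2: product = 0.823
After component 3: product = 0.7631
R_sys = 0.7631
Q = 1 - 0.7631 = 0.2369

0.2369


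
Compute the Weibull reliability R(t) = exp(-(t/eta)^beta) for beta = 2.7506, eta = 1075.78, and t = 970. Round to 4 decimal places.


beta = 2.7506, eta = 1075.78, t = 970
t/eta = 970 / 1075.78 = 0.9017
(t/eta)^beta = 0.9017^2.7506 = 0.7522
R(t) = exp(-0.7522)
R(t) = 0.4713

0.4713


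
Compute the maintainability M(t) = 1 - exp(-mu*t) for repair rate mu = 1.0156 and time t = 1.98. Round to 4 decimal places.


mu = 1.0156, t = 1.98
mu * t = 1.0156 * 1.98 = 2.0109
exp(-2.0109) = 0.1339
M(t) = 1 - 0.1339
M(t) = 0.8661

0.8661


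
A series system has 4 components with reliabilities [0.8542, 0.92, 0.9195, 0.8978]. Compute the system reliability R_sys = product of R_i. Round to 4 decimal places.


Components: [0.8542, 0.92, 0.9195, 0.8978]
After component 1 (R=0.8542): product = 0.8542
After component 2 (R=0.92): product = 0.7859
After component 3 (R=0.9195): product = 0.7226
After component 4 (R=0.8978): product = 0.6488
R_sys = 0.6488

0.6488


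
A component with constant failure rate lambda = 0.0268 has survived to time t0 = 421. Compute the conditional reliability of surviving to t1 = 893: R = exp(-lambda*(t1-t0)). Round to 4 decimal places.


lambda = 0.0268
t0 = 421, t1 = 893
t1 - t0 = 472
lambda * (t1-t0) = 0.0268 * 472 = 12.6496
R = exp(-12.6496)
R = 0.0

0.0


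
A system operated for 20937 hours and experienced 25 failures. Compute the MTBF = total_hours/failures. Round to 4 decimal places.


total_hours = 20937
failures = 25
MTBF = 20937 / 25
MTBF = 837.48

837.48


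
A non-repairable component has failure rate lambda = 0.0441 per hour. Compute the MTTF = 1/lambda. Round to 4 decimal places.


lambda = 0.0441
MTTF = 1 / 0.0441
MTTF = 22.6757

22.6757


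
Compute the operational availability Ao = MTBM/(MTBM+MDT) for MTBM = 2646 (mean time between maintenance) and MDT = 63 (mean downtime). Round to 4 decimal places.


MTBM = 2646
MDT = 63
MTBM + MDT = 2709
Ao = 2646 / 2709
Ao = 0.9767

0.9767


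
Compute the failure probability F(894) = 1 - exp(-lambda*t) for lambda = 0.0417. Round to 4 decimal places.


lambda = 0.0417, t = 894
lambda * t = 37.2798
exp(-37.2798) = 0.0
F(t) = 1 - 0.0
F(t) = 1.0

1.0


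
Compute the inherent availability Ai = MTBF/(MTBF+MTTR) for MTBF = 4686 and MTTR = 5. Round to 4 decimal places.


MTBF = 4686
MTTR = 5
MTBF + MTTR = 4691
Ai = 4686 / 4691
Ai = 0.9989

0.9989


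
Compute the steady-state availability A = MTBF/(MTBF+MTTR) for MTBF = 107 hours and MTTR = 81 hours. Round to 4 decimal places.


MTBF = 107
MTTR = 81
MTBF + MTTR = 188
A = 107 / 188
A = 0.5691

0.5691


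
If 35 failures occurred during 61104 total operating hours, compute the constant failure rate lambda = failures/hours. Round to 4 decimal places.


failures = 35
total_hours = 61104
lambda = 35 / 61104
lambda = 0.0006

0.0006


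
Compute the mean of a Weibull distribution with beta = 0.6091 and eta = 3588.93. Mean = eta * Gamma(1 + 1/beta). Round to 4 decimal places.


beta = 0.6091, eta = 3588.93
1/beta = 1.6418
1 + 1/beta = 2.6418
Gamma(2.6418) = 1.4758
Mean = 3588.93 * 1.4758
Mean = 5296.4674

5296.4674


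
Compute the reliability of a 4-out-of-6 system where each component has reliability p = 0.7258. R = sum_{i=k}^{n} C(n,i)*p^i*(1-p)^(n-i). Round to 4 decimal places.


k = 4, n = 6, p = 0.7258
i=4: C(6,4)=15 * 0.7258^4 * 0.2742^2 = 0.313
i=5: C(6,5)=6 * 0.7258^5 * 0.2742^1 = 0.3314
i=6: C(6,6)=1 * 0.7258^6 * 0.2742^0 = 0.1462
R = sum of terms = 0.7905

0.7905


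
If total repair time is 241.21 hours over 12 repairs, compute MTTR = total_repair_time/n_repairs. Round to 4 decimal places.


total_repair_time = 241.21
n_repairs = 12
MTTR = 241.21 / 12
MTTR = 20.1008

20.1008


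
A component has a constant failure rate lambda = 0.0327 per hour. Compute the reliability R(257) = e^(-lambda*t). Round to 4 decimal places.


lambda = 0.0327
t = 257
lambda * t = 8.4039
R(t) = e^(-8.4039)
R(t) = 0.0002

0.0002


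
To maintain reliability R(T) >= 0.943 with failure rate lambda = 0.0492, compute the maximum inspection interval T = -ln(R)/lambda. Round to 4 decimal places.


R_target = 0.943
lambda = 0.0492
-ln(0.943) = 0.0587
T = 0.0587 / 0.0492
T = 1.1929

1.1929


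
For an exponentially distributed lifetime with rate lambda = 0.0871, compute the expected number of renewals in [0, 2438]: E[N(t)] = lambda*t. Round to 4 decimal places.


lambda = 0.0871
t = 2438
E[N(t)] = lambda * t
E[N(t)] = 0.0871 * 2438
E[N(t)] = 212.3498

212.3498


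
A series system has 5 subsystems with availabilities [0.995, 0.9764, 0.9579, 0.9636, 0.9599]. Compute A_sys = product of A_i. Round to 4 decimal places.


Subsystems: [0.995, 0.9764, 0.9579, 0.9636, 0.9599]
After subsystem 1 (A=0.995): product = 0.995
After subsystem 2 (A=0.9764): product = 0.9715
After subsystem 3 (A=0.9579): product = 0.9306
After subsystem 4 (A=0.9636): product = 0.8967
After subsystem 5 (A=0.9599): product = 0.8608
A_sys = 0.8608

0.8608


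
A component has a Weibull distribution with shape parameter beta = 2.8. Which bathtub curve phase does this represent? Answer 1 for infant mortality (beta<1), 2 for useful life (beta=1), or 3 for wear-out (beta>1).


beta = 2.8
Compare beta to 1:
beta < 1 => infant mortality (phase 1)
beta = 1 => useful life (phase 2)
beta > 1 => wear-out (phase 3)
Since beta = 2.8, this is wear-out (increasing failure rate)
Phase = 3

3


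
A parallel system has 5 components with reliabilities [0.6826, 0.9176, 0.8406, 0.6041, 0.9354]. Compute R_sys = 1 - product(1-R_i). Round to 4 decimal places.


Components: [0.6826, 0.9176, 0.8406, 0.6041, 0.9354]
(1 - 0.6826) = 0.3174, running product = 0.3174
(1 - 0.9176) = 0.0824, running product = 0.0262
(1 - 0.8406) = 0.1594, running product = 0.0042
(1 - 0.6041) = 0.3959, running product = 0.0017
(1 - 0.9354) = 0.0646, running product = 0.0001
Product of (1-R_i) = 0.0001
R_sys = 1 - 0.0001 = 0.9999

0.9999


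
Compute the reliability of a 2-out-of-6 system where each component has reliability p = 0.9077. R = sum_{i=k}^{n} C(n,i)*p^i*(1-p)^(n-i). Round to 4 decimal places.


k = 2, n = 6, p = 0.9077
i=2: C(6,2)=15 * 0.9077^2 * 0.0923^4 = 0.0009
i=3: C(6,3)=20 * 0.9077^3 * 0.0923^3 = 0.0118
i=4: C(6,4)=15 * 0.9077^4 * 0.0923^2 = 0.0867
i=5: C(6,5)=6 * 0.9077^5 * 0.0923^1 = 0.3412
i=6: C(6,6)=1 * 0.9077^6 * 0.0923^0 = 0.5593
R = sum of terms = 1.0

1.0


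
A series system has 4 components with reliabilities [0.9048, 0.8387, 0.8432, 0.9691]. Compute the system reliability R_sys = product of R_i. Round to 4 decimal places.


Components: [0.9048, 0.8387, 0.8432, 0.9691]
After component 1 (R=0.9048): product = 0.9048
After component 2 (R=0.8387): product = 0.7589
After component 3 (R=0.8432): product = 0.6399
After component 4 (R=0.9691): product = 0.6201
R_sys = 0.6201

0.6201


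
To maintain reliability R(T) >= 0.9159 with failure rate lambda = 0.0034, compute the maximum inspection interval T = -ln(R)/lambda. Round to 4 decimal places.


R_target = 0.9159
lambda = 0.0034
-ln(0.9159) = 0.0878
T = 0.0878 / 0.0034
T = 25.8377

25.8377


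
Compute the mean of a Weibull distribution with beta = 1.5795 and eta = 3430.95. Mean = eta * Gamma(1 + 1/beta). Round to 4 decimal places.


beta = 1.5795, eta = 3430.95
1/beta = 0.6331
1 + 1/beta = 1.6331
Gamma(1.6331) = 0.8977
Mean = 3430.95 * 0.8977
Mean = 3079.8641

3079.8641


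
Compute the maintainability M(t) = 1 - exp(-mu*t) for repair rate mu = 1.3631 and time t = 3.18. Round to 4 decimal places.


mu = 1.3631, t = 3.18
mu * t = 1.3631 * 3.18 = 4.3347
exp(-4.3347) = 0.0131
M(t) = 1 - 0.0131
M(t) = 0.9869

0.9869


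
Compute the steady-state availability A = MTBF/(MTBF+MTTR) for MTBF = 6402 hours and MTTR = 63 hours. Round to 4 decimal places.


MTBF = 6402
MTTR = 63
MTBF + MTTR = 6465
A = 6402 / 6465
A = 0.9903

0.9903


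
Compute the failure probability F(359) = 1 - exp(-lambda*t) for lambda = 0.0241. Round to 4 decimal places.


lambda = 0.0241, t = 359
lambda * t = 8.6519
exp(-8.6519) = 0.0002
F(t) = 1 - 0.0002
F(t) = 0.9998

0.9998


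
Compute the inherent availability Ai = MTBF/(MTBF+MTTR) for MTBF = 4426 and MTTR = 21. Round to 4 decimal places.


MTBF = 4426
MTTR = 21
MTBF + MTTR = 4447
Ai = 4426 / 4447
Ai = 0.9953

0.9953


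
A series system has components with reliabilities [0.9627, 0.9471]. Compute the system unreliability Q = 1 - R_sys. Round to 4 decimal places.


Components: [0.9627, 0.9471]
After component 1: product = 0.9627
After component 2: product = 0.9118
R_sys = 0.9118
Q = 1 - 0.9118 = 0.0882

0.0882


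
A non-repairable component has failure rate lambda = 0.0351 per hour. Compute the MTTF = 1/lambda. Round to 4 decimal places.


lambda = 0.0351
MTTF = 1 / 0.0351
MTTF = 28.49

28.49


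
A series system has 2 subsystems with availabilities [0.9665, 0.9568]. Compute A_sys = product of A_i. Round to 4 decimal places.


Subsystems: [0.9665, 0.9568]
After subsystem 1 (A=0.9665): product = 0.9665
After subsystem 2 (A=0.9568): product = 0.9247
A_sys = 0.9247

0.9247


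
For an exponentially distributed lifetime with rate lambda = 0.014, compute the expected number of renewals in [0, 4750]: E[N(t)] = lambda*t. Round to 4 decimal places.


lambda = 0.014
t = 4750
E[N(t)] = lambda * t
E[N(t)] = 0.014 * 4750
E[N(t)] = 66.5

66.5


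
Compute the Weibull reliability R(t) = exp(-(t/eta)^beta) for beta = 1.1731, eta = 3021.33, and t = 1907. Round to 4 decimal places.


beta = 1.1731, eta = 3021.33, t = 1907
t/eta = 1907 / 3021.33 = 0.6312
(t/eta)^beta = 0.6312^1.1731 = 0.5829
R(t) = exp(-0.5829)
R(t) = 0.5583

0.5583


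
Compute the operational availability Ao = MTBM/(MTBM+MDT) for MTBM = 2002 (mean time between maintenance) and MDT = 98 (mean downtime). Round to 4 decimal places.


MTBM = 2002
MDT = 98
MTBM + MDT = 2100
Ao = 2002 / 2100
Ao = 0.9533

0.9533


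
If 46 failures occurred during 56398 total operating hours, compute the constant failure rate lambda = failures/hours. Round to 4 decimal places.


failures = 46
total_hours = 56398
lambda = 46 / 56398
lambda = 0.0008

0.0008


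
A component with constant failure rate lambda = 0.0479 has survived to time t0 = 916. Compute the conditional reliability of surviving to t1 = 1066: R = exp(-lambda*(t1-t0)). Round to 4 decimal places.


lambda = 0.0479
t0 = 916, t1 = 1066
t1 - t0 = 150
lambda * (t1-t0) = 0.0479 * 150 = 7.185
R = exp(-7.185)
R = 0.0008

0.0008


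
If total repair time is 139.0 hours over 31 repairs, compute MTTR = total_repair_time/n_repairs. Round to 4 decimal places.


total_repair_time = 139.0
n_repairs = 31
MTTR = 139.0 / 31
MTTR = 4.4839

4.4839


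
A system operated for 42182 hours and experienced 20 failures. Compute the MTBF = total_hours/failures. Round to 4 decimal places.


total_hours = 42182
failures = 20
MTBF = 42182 / 20
MTBF = 2109.1

2109.1


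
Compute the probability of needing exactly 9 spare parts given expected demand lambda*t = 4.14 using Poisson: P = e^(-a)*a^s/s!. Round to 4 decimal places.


a = 4.14, s = 9
e^(-a) = e^(-4.14) = 0.0159
a^s = 4.14^9 = 357275.3638
s! = 362880
P = 0.0159 * 357275.3638 / 362880
P = 0.0157

0.0157


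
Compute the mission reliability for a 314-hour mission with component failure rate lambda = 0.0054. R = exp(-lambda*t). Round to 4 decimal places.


lambda = 0.0054
mission_time = 314
lambda * t = 0.0054 * 314 = 1.6956
R = exp(-1.6956)
R = 0.1835

0.1835


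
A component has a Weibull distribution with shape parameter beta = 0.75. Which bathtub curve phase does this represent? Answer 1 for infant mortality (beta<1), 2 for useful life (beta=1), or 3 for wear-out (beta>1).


beta = 0.75
Compare beta to 1:
beta < 1 => infant mortality (phase 1)
beta = 1 => useful life (phase 2)
beta > 1 => wear-out (phase 3)
Since beta = 0.75, this is infant mortality (decreasing failure rate)
Phase = 1

1


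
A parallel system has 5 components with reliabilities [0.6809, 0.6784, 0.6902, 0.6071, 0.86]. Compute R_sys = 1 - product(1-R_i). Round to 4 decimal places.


Components: [0.6809, 0.6784, 0.6902, 0.6071, 0.86]
(1 - 0.6809) = 0.3191, running product = 0.3191
(1 - 0.6784) = 0.3216, running product = 0.1026
(1 - 0.6902) = 0.3098, running product = 0.0318
(1 - 0.6071) = 0.3929, running product = 0.0125
(1 - 0.86) = 0.14, running product = 0.0017
Product of (1-R_i) = 0.0017
R_sys = 1 - 0.0017 = 0.9983

0.9983


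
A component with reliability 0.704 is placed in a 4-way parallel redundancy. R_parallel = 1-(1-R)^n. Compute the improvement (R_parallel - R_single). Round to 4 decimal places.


R_single = 0.704, n = 4
1 - R_single = 0.296
(1 - R_single)^n = 0.296^4 = 0.0077
R_parallel = 1 - 0.0077 = 0.9923
Improvement = 0.9923 - 0.704
Improvement = 0.2883

0.2883


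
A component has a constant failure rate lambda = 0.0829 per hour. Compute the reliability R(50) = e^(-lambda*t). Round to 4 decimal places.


lambda = 0.0829
t = 50
lambda * t = 4.145
R(t) = e^(-4.145)
R(t) = 0.0158

0.0158


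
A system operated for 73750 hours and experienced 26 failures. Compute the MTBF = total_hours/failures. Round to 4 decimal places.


total_hours = 73750
failures = 26
MTBF = 73750 / 26
MTBF = 2836.5385

2836.5385


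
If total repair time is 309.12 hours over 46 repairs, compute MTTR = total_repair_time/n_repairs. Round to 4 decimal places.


total_repair_time = 309.12
n_repairs = 46
MTTR = 309.12 / 46
MTTR = 6.72

6.72


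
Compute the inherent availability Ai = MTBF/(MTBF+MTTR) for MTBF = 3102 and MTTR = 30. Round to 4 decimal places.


MTBF = 3102
MTTR = 30
MTBF + MTTR = 3132
Ai = 3102 / 3132
Ai = 0.9904

0.9904


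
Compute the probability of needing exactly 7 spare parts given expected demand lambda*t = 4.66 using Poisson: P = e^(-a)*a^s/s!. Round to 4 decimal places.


a = 4.66, s = 7
e^(-a) = e^(-4.66) = 0.0095
a^s = 4.66^7 = 47720.1079
s! = 5040
P = 0.0095 * 47720.1079 / 5040
P = 0.0896

0.0896


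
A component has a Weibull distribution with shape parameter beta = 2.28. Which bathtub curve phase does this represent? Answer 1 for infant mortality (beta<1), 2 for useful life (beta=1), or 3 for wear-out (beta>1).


beta = 2.28
Compare beta to 1:
beta < 1 => infant mortality (phase 1)
beta = 1 => useful life (phase 2)
beta > 1 => wear-out (phase 3)
Since beta = 2.28, this is wear-out (increasing failure rate)
Phase = 3

3


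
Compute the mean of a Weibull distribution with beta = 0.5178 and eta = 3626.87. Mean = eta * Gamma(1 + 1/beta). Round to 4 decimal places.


beta = 0.5178, eta = 3626.87
1/beta = 1.9312
1 + 1/beta = 2.9312
Gamma(2.9312) = 1.8788
Mean = 3626.87 * 1.8788
Mean = 6814.2459

6814.2459


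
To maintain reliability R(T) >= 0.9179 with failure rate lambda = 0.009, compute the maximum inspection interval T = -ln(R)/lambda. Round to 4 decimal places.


R_target = 0.9179
lambda = 0.009
-ln(0.9179) = 0.0857
T = 0.0857 / 0.009
T = 9.5185

9.5185


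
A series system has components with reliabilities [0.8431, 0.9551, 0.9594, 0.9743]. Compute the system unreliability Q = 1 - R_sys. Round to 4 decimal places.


Components: [0.8431, 0.9551, 0.9594, 0.9743]
After component 1: product = 0.8431
After component 2: product = 0.8052
After component 3: product = 0.7726
After component 4: product = 0.7527
R_sys = 0.7527
Q = 1 - 0.7527 = 0.2473

0.2473


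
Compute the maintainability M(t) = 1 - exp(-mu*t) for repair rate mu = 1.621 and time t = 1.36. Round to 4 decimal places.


mu = 1.621, t = 1.36
mu * t = 1.621 * 1.36 = 2.2046
exp(-2.2046) = 0.1103
M(t) = 1 - 0.1103
M(t) = 0.8897

0.8897


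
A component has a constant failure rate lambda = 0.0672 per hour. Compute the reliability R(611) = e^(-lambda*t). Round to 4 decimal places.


lambda = 0.0672
t = 611
lambda * t = 41.0592
R(t) = e^(-41.0592)
R(t) = 0.0

0.0


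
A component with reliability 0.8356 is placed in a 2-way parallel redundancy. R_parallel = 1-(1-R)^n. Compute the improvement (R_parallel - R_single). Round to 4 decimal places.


R_single = 0.8356, n = 2
1 - R_single = 0.1644
(1 - R_single)^n = 0.1644^2 = 0.027
R_parallel = 1 - 0.027 = 0.973
Improvement = 0.973 - 0.8356
Improvement = 0.1374

0.1374


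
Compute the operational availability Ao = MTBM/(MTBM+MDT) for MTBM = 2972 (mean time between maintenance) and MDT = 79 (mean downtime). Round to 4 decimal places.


MTBM = 2972
MDT = 79
MTBM + MDT = 3051
Ao = 2972 / 3051
Ao = 0.9741

0.9741


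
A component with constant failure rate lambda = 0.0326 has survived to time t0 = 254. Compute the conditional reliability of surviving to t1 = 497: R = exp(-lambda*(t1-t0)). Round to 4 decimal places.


lambda = 0.0326
t0 = 254, t1 = 497
t1 - t0 = 243
lambda * (t1-t0) = 0.0326 * 243 = 7.9218
R = exp(-7.9218)
R = 0.0004

0.0004


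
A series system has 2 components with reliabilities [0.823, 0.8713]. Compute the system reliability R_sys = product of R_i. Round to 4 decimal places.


Components: [0.823, 0.8713]
After component 1 (R=0.823): product = 0.823
After component 2 (R=0.8713): product = 0.7171
R_sys = 0.7171

0.7171


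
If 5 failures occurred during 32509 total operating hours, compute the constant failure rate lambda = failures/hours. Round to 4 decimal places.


failures = 5
total_hours = 32509
lambda = 5 / 32509
lambda = 0.0002

0.0002


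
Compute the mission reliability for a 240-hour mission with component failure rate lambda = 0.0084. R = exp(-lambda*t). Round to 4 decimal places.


lambda = 0.0084
mission_time = 240
lambda * t = 0.0084 * 240 = 2.016
R = exp(-2.016)
R = 0.1332

0.1332


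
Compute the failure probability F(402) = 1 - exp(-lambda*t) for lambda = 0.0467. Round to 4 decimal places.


lambda = 0.0467, t = 402
lambda * t = 18.7734
exp(-18.7734) = 0.0
F(t) = 1 - 0.0
F(t) = 1.0

1.0


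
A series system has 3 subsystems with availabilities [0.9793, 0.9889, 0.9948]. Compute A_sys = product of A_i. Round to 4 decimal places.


Subsystems: [0.9793, 0.9889, 0.9948]
After subsystem 1 (A=0.9793): product = 0.9793
After subsystem 2 (A=0.9889): product = 0.9684
After subsystem 3 (A=0.9948): product = 0.9634
A_sys = 0.9634

0.9634


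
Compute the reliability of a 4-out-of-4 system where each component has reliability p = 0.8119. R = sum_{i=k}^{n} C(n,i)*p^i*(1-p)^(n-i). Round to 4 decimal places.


k = 4, n = 4, p = 0.8119
i=4: C(4,4)=1 * 0.8119^4 * 0.1881^0 = 0.4345
R = sum of terms = 0.4345

0.4345


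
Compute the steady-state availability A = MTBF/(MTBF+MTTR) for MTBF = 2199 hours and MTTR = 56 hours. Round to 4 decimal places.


MTBF = 2199
MTTR = 56
MTBF + MTTR = 2255
A = 2199 / 2255
A = 0.9752

0.9752


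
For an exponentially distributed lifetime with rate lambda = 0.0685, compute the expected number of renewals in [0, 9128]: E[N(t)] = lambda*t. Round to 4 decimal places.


lambda = 0.0685
t = 9128
E[N(t)] = lambda * t
E[N(t)] = 0.0685 * 9128
E[N(t)] = 625.268

625.268


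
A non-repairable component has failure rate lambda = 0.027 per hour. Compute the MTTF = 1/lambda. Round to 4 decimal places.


lambda = 0.027
MTTF = 1 / 0.027
MTTF = 37.037

37.037


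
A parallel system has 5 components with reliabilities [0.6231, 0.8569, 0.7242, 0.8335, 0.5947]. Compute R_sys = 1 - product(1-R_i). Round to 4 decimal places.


Components: [0.6231, 0.8569, 0.7242, 0.8335, 0.5947]
(1 - 0.6231) = 0.3769, running product = 0.3769
(1 - 0.8569) = 0.1431, running product = 0.0539
(1 - 0.7242) = 0.2758, running product = 0.0149
(1 - 0.8335) = 0.1665, running product = 0.0025
(1 - 0.5947) = 0.4053, running product = 0.001
Product of (1-R_i) = 0.001
R_sys = 1 - 0.001 = 0.999

0.999


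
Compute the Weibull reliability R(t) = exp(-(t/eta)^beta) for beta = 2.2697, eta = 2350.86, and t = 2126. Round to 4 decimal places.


beta = 2.2697, eta = 2350.86, t = 2126
t/eta = 2126 / 2350.86 = 0.9043
(t/eta)^beta = 0.9043^2.2697 = 0.796
R(t) = exp(-0.796)
R(t) = 0.4511

0.4511


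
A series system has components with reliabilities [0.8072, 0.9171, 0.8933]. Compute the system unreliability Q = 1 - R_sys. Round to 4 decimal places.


Components: [0.8072, 0.9171, 0.8933]
After component 1: product = 0.8072
After component 2: product = 0.7403
After component 3: product = 0.6613
R_sys = 0.6613
Q = 1 - 0.6613 = 0.3387

0.3387


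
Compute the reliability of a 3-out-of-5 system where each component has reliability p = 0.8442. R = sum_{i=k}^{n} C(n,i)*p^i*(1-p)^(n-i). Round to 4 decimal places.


k = 3, n = 5, p = 0.8442
i=3: C(5,3)=10 * 0.8442^3 * 0.1558^2 = 0.146
i=4: C(5,4)=5 * 0.8442^4 * 0.1558^1 = 0.3957
i=5: C(5,5)=1 * 0.8442^5 * 0.1558^0 = 0.4288
R = sum of terms = 0.9705

0.9705


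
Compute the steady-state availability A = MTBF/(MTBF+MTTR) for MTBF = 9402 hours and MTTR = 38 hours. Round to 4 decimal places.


MTBF = 9402
MTTR = 38
MTBF + MTTR = 9440
A = 9402 / 9440
A = 0.996

0.996


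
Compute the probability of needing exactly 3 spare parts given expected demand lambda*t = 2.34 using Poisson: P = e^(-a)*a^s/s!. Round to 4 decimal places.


a = 2.34, s = 3
e^(-a) = e^(-2.34) = 0.0963
a^s = 2.34^3 = 12.8129
s! = 6
P = 0.0963 * 12.8129 / 6
P = 0.2057

0.2057


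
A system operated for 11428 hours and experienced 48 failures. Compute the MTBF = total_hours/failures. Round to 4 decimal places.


total_hours = 11428
failures = 48
MTBF = 11428 / 48
MTBF = 238.0833

238.0833


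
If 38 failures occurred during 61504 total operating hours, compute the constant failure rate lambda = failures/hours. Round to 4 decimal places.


failures = 38
total_hours = 61504
lambda = 38 / 61504
lambda = 0.0006

0.0006


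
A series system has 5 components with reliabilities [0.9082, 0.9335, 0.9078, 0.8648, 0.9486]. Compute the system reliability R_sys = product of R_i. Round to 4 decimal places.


Components: [0.9082, 0.9335, 0.9078, 0.8648, 0.9486]
After component 1 (R=0.9082): product = 0.9082
After component 2 (R=0.9335): product = 0.8478
After component 3 (R=0.9078): product = 0.7696
After component 4 (R=0.8648): product = 0.6656
After component 5 (R=0.9486): product = 0.6314
R_sys = 0.6314

0.6314


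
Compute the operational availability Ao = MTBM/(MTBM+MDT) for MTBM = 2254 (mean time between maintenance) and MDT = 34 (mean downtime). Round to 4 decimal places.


MTBM = 2254
MDT = 34
MTBM + MDT = 2288
Ao = 2254 / 2288
Ao = 0.9851

0.9851


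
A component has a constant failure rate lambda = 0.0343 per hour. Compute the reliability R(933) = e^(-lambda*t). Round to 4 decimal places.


lambda = 0.0343
t = 933
lambda * t = 32.0019
R(t) = e^(-32.0019)
R(t) = 0.0

0.0


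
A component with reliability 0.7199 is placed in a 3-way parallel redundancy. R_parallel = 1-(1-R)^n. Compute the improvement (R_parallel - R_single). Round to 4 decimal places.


R_single = 0.7199, n = 3
1 - R_single = 0.2801
(1 - R_single)^n = 0.2801^3 = 0.022
R_parallel = 1 - 0.022 = 0.978
Improvement = 0.978 - 0.7199
Improvement = 0.2581

0.2581


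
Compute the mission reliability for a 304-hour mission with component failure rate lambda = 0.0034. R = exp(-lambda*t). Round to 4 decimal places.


lambda = 0.0034
mission_time = 304
lambda * t = 0.0034 * 304 = 1.0336
R = exp(-1.0336)
R = 0.3557

0.3557


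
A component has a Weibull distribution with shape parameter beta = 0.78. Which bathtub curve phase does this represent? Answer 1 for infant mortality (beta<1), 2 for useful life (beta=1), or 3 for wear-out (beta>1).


beta = 0.78
Compare beta to 1:
beta < 1 => infant mortality (phase 1)
beta = 1 => useful life (phase 2)
beta > 1 => wear-out (phase 3)
Since beta = 0.78, this is infant mortality (decreasing failure rate)
Phase = 1

1


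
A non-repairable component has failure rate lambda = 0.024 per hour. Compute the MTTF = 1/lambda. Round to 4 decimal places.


lambda = 0.024
MTTF = 1 / 0.024
MTTF = 41.6667

41.6667


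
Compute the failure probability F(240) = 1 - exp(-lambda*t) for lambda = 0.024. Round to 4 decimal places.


lambda = 0.024, t = 240
lambda * t = 5.76
exp(-5.76) = 0.0032
F(t) = 1 - 0.0032
F(t) = 0.9968

0.9968


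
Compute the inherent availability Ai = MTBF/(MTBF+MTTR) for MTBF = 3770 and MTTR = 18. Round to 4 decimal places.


MTBF = 3770
MTTR = 18
MTBF + MTTR = 3788
Ai = 3770 / 3788
Ai = 0.9952

0.9952


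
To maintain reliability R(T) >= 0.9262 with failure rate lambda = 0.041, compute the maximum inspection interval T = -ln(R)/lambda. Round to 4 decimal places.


R_target = 0.9262
lambda = 0.041
-ln(0.9262) = 0.0767
T = 0.0767 / 0.041
T = 1.8699

1.8699


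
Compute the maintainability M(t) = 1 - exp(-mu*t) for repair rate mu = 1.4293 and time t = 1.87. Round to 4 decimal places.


mu = 1.4293, t = 1.87
mu * t = 1.4293 * 1.87 = 2.6728
exp(-2.6728) = 0.0691
M(t) = 1 - 0.0691
M(t) = 0.9309

0.9309


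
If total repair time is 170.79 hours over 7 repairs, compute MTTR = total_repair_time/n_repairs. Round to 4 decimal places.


total_repair_time = 170.79
n_repairs = 7
MTTR = 170.79 / 7
MTTR = 24.3986

24.3986


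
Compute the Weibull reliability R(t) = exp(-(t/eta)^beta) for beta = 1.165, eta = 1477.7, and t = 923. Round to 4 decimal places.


beta = 1.165, eta = 1477.7, t = 923
t/eta = 923 / 1477.7 = 0.6246
(t/eta)^beta = 0.6246^1.165 = 0.578
R(t) = exp(-0.578)
R(t) = 0.561

0.561


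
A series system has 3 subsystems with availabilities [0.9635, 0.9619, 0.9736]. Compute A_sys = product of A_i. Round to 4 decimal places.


Subsystems: [0.9635, 0.9619, 0.9736]
After subsystem 1 (A=0.9635): product = 0.9635
After subsystem 2 (A=0.9619): product = 0.9268
After subsystem 3 (A=0.9736): product = 0.9023
A_sys = 0.9023

0.9023


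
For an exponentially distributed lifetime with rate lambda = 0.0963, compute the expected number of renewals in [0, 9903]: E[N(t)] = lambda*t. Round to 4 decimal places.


lambda = 0.0963
t = 9903
E[N(t)] = lambda * t
E[N(t)] = 0.0963 * 9903
E[N(t)] = 953.6589

953.6589


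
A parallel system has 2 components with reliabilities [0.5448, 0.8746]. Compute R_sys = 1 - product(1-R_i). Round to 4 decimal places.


Components: [0.5448, 0.8746]
(1 - 0.5448) = 0.4552, running product = 0.4552
(1 - 0.8746) = 0.1254, running product = 0.0571
Product of (1-R_i) = 0.0571
R_sys = 1 - 0.0571 = 0.9429

0.9429


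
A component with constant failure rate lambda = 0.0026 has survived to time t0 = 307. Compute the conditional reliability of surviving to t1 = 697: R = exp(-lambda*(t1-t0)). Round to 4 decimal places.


lambda = 0.0026
t0 = 307, t1 = 697
t1 - t0 = 390
lambda * (t1-t0) = 0.0026 * 390 = 1.014
R = exp(-1.014)
R = 0.3628

0.3628


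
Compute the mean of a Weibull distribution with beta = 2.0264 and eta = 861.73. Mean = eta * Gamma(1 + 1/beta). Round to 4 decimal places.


beta = 2.0264, eta = 861.73
1/beta = 0.4935
1 + 1/beta = 1.4935
Gamma(1.4935) = 0.886
Mean = 861.73 * 0.886
Mean = 763.522

763.522


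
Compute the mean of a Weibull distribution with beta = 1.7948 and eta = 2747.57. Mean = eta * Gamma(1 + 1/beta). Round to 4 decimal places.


beta = 1.7948, eta = 2747.57
1/beta = 0.5572
1 + 1/beta = 1.5572
Gamma(1.5572) = 0.8894
Mean = 2747.57 * 0.8894
Mean = 2443.7233

2443.7233


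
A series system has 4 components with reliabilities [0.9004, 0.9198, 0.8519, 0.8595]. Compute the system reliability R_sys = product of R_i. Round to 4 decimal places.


Components: [0.9004, 0.9198, 0.8519, 0.8595]
After component 1 (R=0.9004): product = 0.9004
After component 2 (R=0.9198): product = 0.8282
After component 3 (R=0.8519): product = 0.7055
After component 4 (R=0.8595): product = 0.6064
R_sys = 0.6064

0.6064


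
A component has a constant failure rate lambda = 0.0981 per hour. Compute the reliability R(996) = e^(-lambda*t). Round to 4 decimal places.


lambda = 0.0981
t = 996
lambda * t = 97.7076
R(t) = e^(-97.7076)
R(t) = 0.0

0.0


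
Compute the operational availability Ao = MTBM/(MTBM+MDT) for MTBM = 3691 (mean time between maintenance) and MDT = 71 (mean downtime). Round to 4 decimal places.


MTBM = 3691
MDT = 71
MTBM + MDT = 3762
Ao = 3691 / 3762
Ao = 0.9811

0.9811


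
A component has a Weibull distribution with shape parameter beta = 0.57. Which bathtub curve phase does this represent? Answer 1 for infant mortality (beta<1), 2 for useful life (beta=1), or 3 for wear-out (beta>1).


beta = 0.57
Compare beta to 1:
beta < 1 => infant mortality (phase 1)
beta = 1 => useful life (phase 2)
beta > 1 => wear-out (phase 3)
Since beta = 0.57, this is infant mortality (decreasing failure rate)
Phase = 1

1


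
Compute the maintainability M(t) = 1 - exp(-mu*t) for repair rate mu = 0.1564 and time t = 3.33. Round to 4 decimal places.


mu = 0.1564, t = 3.33
mu * t = 0.1564 * 3.33 = 0.5208
exp(-0.5208) = 0.594
M(t) = 1 - 0.594
M(t) = 0.406

0.406


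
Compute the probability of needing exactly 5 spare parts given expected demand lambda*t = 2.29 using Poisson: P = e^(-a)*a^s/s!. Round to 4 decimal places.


a = 2.29, s = 5
e^(-a) = e^(-2.29) = 0.1013
a^s = 2.29^5 = 62.9763
s! = 120
P = 0.1013 * 62.9763 / 120
P = 0.0531

0.0531


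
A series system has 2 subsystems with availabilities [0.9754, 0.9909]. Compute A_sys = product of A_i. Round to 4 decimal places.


Subsystems: [0.9754, 0.9909]
After subsystem 1 (A=0.9754): product = 0.9754
After subsystem 2 (A=0.9909): product = 0.9665
A_sys = 0.9665

0.9665


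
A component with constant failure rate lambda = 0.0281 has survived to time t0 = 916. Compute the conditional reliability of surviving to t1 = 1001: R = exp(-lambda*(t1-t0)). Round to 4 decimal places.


lambda = 0.0281
t0 = 916, t1 = 1001
t1 - t0 = 85
lambda * (t1-t0) = 0.0281 * 85 = 2.3885
R = exp(-2.3885)
R = 0.0918

0.0918


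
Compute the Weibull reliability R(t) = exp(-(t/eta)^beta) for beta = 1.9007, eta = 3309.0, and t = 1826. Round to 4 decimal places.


beta = 1.9007, eta = 3309.0, t = 1826
t/eta = 1826 / 3309.0 = 0.5518
(t/eta)^beta = 0.5518^1.9007 = 0.323
R(t) = exp(-0.323)
R(t) = 0.7239

0.7239


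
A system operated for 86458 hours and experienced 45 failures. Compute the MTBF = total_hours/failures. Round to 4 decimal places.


total_hours = 86458
failures = 45
MTBF = 86458 / 45
MTBF = 1921.2889

1921.2889


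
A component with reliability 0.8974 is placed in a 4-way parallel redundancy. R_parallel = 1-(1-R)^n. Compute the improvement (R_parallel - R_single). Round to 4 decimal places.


R_single = 0.8974, n = 4
1 - R_single = 0.1026
(1 - R_single)^n = 0.1026^4 = 0.0001
R_parallel = 1 - 0.0001 = 0.9999
Improvement = 0.9999 - 0.8974
Improvement = 0.1025

0.1025


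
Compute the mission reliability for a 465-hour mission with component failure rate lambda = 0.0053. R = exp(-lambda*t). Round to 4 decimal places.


lambda = 0.0053
mission_time = 465
lambda * t = 0.0053 * 465 = 2.4645
R = exp(-2.4645)
R = 0.0851

0.0851


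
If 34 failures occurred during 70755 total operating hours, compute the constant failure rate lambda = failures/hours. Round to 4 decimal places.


failures = 34
total_hours = 70755
lambda = 34 / 70755
lambda = 0.0005

0.0005


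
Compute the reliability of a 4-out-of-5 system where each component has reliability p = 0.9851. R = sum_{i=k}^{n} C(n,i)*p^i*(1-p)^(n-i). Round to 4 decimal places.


k = 4, n = 5, p = 0.9851
i=4: C(5,4)=5 * 0.9851^4 * 0.0149^1 = 0.0702
i=5: C(5,5)=1 * 0.9851^5 * 0.0149^0 = 0.9277
R = sum of terms = 0.9978

0.9978


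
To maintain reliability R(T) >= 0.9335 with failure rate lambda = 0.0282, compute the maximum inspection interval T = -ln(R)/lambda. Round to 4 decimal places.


R_target = 0.9335
lambda = 0.0282
-ln(0.9335) = 0.0688
T = 0.0688 / 0.0282
T = 2.4402

2.4402


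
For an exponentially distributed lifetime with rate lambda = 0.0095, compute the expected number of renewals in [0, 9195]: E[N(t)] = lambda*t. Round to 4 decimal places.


lambda = 0.0095
t = 9195
E[N(t)] = lambda * t
E[N(t)] = 0.0095 * 9195
E[N(t)] = 87.3525

87.3525


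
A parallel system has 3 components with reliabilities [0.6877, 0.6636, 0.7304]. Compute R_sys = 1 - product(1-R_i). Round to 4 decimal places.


Components: [0.6877, 0.6636, 0.7304]
(1 - 0.6877) = 0.3123, running product = 0.3123
(1 - 0.6636) = 0.3364, running product = 0.1051
(1 - 0.7304) = 0.2696, running product = 0.0283
Product of (1-R_i) = 0.0283
R_sys = 1 - 0.0283 = 0.9717

0.9717


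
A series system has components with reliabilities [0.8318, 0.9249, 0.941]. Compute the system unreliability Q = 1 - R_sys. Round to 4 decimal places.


Components: [0.8318, 0.9249, 0.941]
After component 1: product = 0.8318
After component 2: product = 0.7693
After component 3: product = 0.7239
R_sys = 0.7239
Q = 1 - 0.7239 = 0.2761

0.2761


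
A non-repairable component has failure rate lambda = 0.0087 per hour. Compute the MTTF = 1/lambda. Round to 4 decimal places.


lambda = 0.0087
MTTF = 1 / 0.0087
MTTF = 114.9425

114.9425


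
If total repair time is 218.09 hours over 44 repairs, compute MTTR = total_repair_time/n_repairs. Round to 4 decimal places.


total_repair_time = 218.09
n_repairs = 44
MTTR = 218.09 / 44
MTTR = 4.9566

4.9566


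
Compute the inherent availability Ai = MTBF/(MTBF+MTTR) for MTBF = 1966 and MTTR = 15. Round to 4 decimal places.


MTBF = 1966
MTTR = 15
MTBF + MTTR = 1981
Ai = 1966 / 1981
Ai = 0.9924

0.9924


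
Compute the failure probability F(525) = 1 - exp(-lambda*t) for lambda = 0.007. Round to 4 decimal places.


lambda = 0.007, t = 525
lambda * t = 3.675
exp(-3.675) = 0.0253
F(t) = 1 - 0.0253
F(t) = 0.9747

0.9747


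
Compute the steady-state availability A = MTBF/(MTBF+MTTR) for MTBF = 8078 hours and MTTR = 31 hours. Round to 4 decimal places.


MTBF = 8078
MTTR = 31
MTBF + MTTR = 8109
A = 8078 / 8109
A = 0.9962

0.9962


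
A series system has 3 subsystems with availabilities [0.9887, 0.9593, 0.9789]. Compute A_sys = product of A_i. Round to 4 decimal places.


Subsystems: [0.9887, 0.9593, 0.9789]
After subsystem 1 (A=0.9887): product = 0.9887
After subsystem 2 (A=0.9593): product = 0.9485
After subsystem 3 (A=0.9789): product = 0.9284
A_sys = 0.9284

0.9284


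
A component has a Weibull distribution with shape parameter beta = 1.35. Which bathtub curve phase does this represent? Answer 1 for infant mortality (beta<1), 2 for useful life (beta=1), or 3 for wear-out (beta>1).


beta = 1.35
Compare beta to 1:
beta < 1 => infant mortality (phase 1)
beta = 1 => useful life (phase 2)
beta > 1 => wear-out (phase 3)
Since beta = 1.35, this is wear-out (increasing failure rate)
Phase = 3

3


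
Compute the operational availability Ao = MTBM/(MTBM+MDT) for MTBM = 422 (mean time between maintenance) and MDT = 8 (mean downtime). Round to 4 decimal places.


MTBM = 422
MDT = 8
MTBM + MDT = 430
Ao = 422 / 430
Ao = 0.9814

0.9814


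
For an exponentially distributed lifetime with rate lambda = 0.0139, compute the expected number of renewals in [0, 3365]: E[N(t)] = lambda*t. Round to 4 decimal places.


lambda = 0.0139
t = 3365
E[N(t)] = lambda * t
E[N(t)] = 0.0139 * 3365
E[N(t)] = 46.7735

46.7735


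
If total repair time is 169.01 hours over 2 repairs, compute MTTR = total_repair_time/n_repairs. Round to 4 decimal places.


total_repair_time = 169.01
n_repairs = 2
MTTR = 169.01 / 2
MTTR = 84.505

84.505


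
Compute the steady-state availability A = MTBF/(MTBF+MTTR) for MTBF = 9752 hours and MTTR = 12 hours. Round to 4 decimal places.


MTBF = 9752
MTTR = 12
MTBF + MTTR = 9764
A = 9752 / 9764
A = 0.9988

0.9988


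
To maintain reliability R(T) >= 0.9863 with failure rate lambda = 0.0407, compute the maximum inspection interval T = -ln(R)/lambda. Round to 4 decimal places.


R_target = 0.9863
lambda = 0.0407
-ln(0.9863) = 0.0138
T = 0.0138 / 0.0407
T = 0.3389

0.3389


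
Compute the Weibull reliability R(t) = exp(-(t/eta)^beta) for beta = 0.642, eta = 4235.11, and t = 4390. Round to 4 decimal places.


beta = 0.642, eta = 4235.11, t = 4390
t/eta = 4390 / 4235.11 = 1.0366
(t/eta)^beta = 1.0366^0.642 = 1.0233
R(t) = exp(-1.0233)
R(t) = 0.3594

0.3594
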